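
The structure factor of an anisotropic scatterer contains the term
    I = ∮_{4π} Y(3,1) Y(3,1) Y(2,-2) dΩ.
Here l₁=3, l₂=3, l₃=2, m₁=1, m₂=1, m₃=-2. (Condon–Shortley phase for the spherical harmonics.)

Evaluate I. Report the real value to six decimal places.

Rules hold: Σm=0, L=8 even, 0≤2≤6.
N = 7·7·5 = 245
Δ = 4!·2!·2!/9! = 1/3780
Racah Σ t=1..3: t=1:−1/24 t=2:+1/4 t=3:−1/24 = 1/6
⇒ 3j(3 3 2; 0 0 0)² = 4/105, sgn +1
Racah Σ t=2..2: t=2:+1/16 = 1/16
⇒ 3j(3 3 2; 1 1 -2)² = 2/35, sgn +1
4πI² = N·(3j₀)²·(3jₘ)² = 8/15
I = +1·√(0.533333/4π) = 0.20601291

0.206013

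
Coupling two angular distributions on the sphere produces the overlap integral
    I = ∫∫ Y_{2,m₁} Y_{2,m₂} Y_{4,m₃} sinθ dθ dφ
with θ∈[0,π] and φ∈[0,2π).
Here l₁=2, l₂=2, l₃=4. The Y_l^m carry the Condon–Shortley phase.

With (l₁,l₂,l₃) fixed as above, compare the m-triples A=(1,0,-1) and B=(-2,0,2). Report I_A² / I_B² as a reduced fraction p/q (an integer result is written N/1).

2/1

l's match ⇒ only the (l;m) 3-j factors differ between A and B.
A: triangle coeff Δ(2,2,4) = 1/630; Σ_t [0,0]: t=0:+1/24 = 1/24; (3j)²=1/21 [(2 2 4; 1 0 -1)], sign=-1
B: triangle coeff Δ(2,2,4) = 1/630; Σ_t [0,0]: t=0:+1/96 = 1/96; (3j)²=1/42 [(2 2 4; -2 0 2)], sign=+1
I_A²/I_B² = (1/21)/(1/42) = 2/1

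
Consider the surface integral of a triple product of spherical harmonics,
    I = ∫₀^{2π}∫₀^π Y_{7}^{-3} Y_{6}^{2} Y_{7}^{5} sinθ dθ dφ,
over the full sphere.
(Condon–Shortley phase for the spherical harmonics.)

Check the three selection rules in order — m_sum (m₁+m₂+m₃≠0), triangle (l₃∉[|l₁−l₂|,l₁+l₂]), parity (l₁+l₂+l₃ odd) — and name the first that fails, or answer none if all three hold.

m_sum

Σmᵢ = 4  ✗
l₃∈[|l₁−l₂|,l₁+l₂]=[1,13], have l₃=7
Σlᵢ = 20 ⇒ even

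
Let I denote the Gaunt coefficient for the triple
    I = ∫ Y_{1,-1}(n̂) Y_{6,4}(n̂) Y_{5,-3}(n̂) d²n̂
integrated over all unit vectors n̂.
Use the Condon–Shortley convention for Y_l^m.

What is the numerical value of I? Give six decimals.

m-sum 0 ✓  L=12 even ✓  5≤5≤7 ✓
Π(2lᵢ+1) = 3×13×11 = 429
triangle coeff Δ(1,6,5) = 1/858
Σ_t [1,1]: t=1:−1/14400 = -1/14400
(3j)²=6/143 [(1 6 5; 0 0 0)], sign=+1
Σ_t [2,2]: t=2:+1/161280 = 1/161280
(3j)²=15/286 [(1 6 5; -1 4 -3)], sign=+1
⇒ 4πI² = 135/143
I = (+1)√(135/143/(4π)) = 0.27409047

0.274090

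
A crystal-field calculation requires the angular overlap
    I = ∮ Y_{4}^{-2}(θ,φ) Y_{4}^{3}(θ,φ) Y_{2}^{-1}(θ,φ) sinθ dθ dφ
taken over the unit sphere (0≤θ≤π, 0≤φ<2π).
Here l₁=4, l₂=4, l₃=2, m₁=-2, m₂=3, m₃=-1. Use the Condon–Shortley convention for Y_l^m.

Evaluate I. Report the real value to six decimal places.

-0.187702

Rules hold: Σm=0, L=10 even, 0≤2≤8.
N = 9·9·5 = 405
Δ = 6!·2!·2!/11! = 1/13860
Racah Σ t=2..4: t=2:+1/192 t=3:−1/36 t=4:+1/192 = -5/288
⇒ 3j(4 4 2; 0 0 0)² = 20/693, sgn -1
Racah Σ t=5..6: t=5:−1/240 t=6:+1/1440 = -1/288
⇒ 3j(4 4 2; -2 3 -1)² = 5/132, sgn +1
4πI² = N·(3j₀)²·(3jₘ)² = 375/847
I = -1·√(0.442739/4π) = -0.18770204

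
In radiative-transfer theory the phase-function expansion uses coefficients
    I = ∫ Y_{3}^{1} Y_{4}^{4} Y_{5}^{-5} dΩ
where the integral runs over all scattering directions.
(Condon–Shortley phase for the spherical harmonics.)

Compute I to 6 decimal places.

Checks pass: Σm=0; 12 even; l₃=5∈[1,7].
(2·3+1)(2·4+1)(2·5+1) = 693
Δ: 2! 4! 6! / 13! → 1/180180
sum: t=0:+1/576 t=1:−1/144 t=2:+1/576 = -1/288
3j²(3 4 5; 0 0 0) = Δ·Π!·Σ² = 20/1001  (sign +1)
sum: t=2:+1/34560 = 1/34560
3j²(3 4 5; 1 4 -5) = Δ·Π!·Σ² = 14/429  (sign +1)
combine: 4πI² = 693·20/1001·14/429 = 840/1859
take √, sign +1: I = 0.18962475

0.189625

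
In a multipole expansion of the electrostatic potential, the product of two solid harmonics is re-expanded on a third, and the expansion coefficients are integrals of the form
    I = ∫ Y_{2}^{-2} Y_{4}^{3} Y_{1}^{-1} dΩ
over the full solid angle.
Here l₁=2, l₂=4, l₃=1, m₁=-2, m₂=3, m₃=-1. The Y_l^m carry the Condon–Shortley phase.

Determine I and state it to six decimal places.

l₃=1 ∉ [2,6] — triangle fails ⇒ I = 0

0.000000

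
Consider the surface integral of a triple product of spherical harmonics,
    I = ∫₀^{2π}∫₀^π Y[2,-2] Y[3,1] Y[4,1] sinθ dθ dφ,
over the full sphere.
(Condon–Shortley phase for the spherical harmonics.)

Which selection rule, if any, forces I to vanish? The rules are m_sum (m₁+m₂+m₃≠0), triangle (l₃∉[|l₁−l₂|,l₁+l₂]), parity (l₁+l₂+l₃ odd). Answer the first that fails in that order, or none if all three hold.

parity

azimuthal sum: -2 + 1 + 1 = 0  ✓
1 ≤ 4 ≤ 5 (triangle on l)  ✓
L = 2 + 3 + 4 = 9 (odd)  ✗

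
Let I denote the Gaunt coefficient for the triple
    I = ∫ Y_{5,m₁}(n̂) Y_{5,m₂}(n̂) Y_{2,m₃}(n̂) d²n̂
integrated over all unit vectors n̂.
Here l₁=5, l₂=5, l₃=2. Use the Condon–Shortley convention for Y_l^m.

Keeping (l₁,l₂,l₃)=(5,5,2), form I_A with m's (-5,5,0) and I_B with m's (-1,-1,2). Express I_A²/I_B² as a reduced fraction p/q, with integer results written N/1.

Shared (l₁,l₂,l₃)=(5,5,2): N and (l;000)² cancel in I_A²/I_B².
A: Δ = 8!·2!·2!/13! = 1/38610; Racah Σ t=8..8: t=8:+1/161280 = 1/161280; ⇒ 3j(5 5 2; -5 5 0)² = 15/286, sgn +1
B: Δ = 8!·2!·2!/13! = 1/38610; Racah Σ t=4..4: t=4:+1/2304 = 1/2304; ⇒ 3j(5 5 2; -1 -1 2)² = 5/143, sgn +1
I_A²/I_B² = (15/286)/(5/143) = 3/2

3/2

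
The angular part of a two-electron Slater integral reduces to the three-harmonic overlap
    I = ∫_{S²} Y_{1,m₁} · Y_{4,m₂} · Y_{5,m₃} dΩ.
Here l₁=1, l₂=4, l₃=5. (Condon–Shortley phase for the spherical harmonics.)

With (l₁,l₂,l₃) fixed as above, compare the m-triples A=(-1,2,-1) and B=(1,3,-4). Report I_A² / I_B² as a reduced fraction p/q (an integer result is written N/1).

1/6

l's match ⇒ only the (l;m) 3-j factors differ between A and B.
A: triangle coeff Δ(1,4,5) = 1/495; Σ_t [0,0]: t=0:+1/2880 = 1/2880; (3j)²=2/165 [(1 4 5; -1 2 -1)], sign=+1
B: triangle coeff Δ(1,4,5) = 1/495; Σ_t [0,0]: t=0:+1/10080 = 1/10080; (3j)²=4/55 [(1 4 5; 1 3 -4)], sign=-1
I_A²/I_B² = (2/165)/(4/55) = 1/6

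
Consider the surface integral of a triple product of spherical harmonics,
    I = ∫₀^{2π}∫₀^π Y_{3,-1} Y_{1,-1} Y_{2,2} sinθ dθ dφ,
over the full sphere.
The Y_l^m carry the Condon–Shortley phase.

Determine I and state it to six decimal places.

Checks pass: Σm=0; 6 even; l₃=2∈[2,4].
(2·3+1)(2·1+1)(2·2+1) = 105
Δ: 2! 4! 0! / 7! → 1/105
sum: t=1:−1/4 = -1/4
3j²(3 1 2; 0 0 0) = Δ·Π!·Σ² = 3/35  (sign -1)
sum: t=0:+1/48 = 1/48
3j²(3 1 2; -1 -1 2) = Δ·Π!·Σ² = 1/105  (sign +1)
combine: 4πI² = 105·3/35·1/105 = 3/35
take √, sign -1: I = -0.08258890

-0.082589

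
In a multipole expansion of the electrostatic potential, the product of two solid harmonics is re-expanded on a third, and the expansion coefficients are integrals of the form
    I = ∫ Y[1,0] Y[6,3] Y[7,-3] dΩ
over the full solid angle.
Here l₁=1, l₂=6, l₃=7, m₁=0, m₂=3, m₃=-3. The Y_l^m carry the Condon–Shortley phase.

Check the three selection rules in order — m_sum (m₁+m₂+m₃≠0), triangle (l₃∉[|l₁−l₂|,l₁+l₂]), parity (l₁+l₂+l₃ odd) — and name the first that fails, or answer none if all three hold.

Σmᵢ = 0  ✓
l₃∈[|l₁−l₂|,l₁+l₂]=[5,7], have l₃=7  ✓
Σlᵢ = 14 ⇒ even  ✓

none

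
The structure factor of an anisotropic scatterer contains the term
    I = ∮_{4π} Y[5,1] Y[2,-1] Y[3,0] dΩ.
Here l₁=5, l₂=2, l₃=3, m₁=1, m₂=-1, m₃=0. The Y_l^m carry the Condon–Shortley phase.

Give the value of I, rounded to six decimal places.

Checks pass: Σm=0; 10 even; l₃=3∈[3,7].
(2·5+1)(2·2+1)(2·3+1) = 385
Δ: 4! 6! 0! / 11! → 1/2310
sum: t=2:+1/144 = 1/144
3j²(5 2 3; 0 0 0) = Δ·Π!·Σ² = 10/231  (sign -1)
sum: t=1:−1/216 = -1/216
3j²(5 2 3; 1 -1 0) = Δ·Π!·Σ² = 8/231  (sign +1)
combine: 4πI² = 385·10/231·8/231 = 400/693
take √, sign -1: I = -0.21431790

-0.214318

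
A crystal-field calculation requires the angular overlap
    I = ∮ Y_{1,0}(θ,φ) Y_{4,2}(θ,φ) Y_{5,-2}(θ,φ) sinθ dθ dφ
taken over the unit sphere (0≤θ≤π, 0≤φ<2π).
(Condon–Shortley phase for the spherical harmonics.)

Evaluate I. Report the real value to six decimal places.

0.225034

m-sum 0 ✓  L=10 even ✓  3≤5≤5 ✓
Π(2lᵢ+1) = 3×9×11 = 297
triangle coeff Δ(1,4,5) = 1/495
Σ_t [0,0]: t=0:+1/576 = 1/576
(3j)²=5/99 [(1 4 5; 0 0 0)], sign=-1
Σ_t [0,0]: t=0:+1/1440 = 1/1440
(3j)²=7/165 [(1 4 5; 0 2 -2)], sign=-1
⇒ 4πI² = 7/11
I = (+1)√(7/11/(4π)) = 0.22503380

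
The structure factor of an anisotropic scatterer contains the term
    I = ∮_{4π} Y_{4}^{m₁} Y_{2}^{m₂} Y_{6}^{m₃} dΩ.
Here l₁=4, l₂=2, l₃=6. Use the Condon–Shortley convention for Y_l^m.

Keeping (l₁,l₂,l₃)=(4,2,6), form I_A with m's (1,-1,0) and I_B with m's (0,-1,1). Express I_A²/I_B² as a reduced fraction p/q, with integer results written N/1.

24/35

Same 4,2,6: normalisation and zero-m 3j drop out of the ratio.
A: Δ: 0! 8! 4! / 13! → 1/6435; sum: t=0:+1/4320 = 1/4320; 3j²(4 2 6; 1 -1 0) = Δ·Π!·Σ² = 8/429  (sign +1)
B: Δ: 0! 8! 4! / 13! → 1/6435; sum: t=0:+1/3456 = 1/3456; 3j²(4 2 6; 0 -1 1) = Δ·Π!·Σ² = 35/1287  (sign -1)
I_A²/I_B² = (8/429)/(35/1287) = 24/35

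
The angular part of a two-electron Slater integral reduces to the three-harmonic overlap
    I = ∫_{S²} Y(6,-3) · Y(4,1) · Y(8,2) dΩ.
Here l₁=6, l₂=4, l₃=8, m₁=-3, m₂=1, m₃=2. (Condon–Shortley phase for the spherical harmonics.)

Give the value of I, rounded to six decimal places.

m-sum 0 ✓  L=18 even ✓  2≤8≤10 ✓
Π(2lᵢ+1) = 13×9×17 = 1989
triangle coeff Δ(6,4,8) = 1/23279256
Σ_t [0,2]: t=0:+1/1658880 t=1:−1/518400 t=2:+1/1658880 = -1/1382400
(3j)²=504/46189 [(6 4 8; 0 0 0)], sign=-1
Σ_t [0,2]: t=0:+1/87091200 t=1:−1/3870720 t=2:+1/2177280 = 37/174182400
(3j)²=20535/2586584 [(6 4 8; -3 1 2)], sign=+1
⇒ 4πI² = 1663335/9653501
I = (-1)√(1663335/9653501/(4π)) = -0.11709612

-0.117096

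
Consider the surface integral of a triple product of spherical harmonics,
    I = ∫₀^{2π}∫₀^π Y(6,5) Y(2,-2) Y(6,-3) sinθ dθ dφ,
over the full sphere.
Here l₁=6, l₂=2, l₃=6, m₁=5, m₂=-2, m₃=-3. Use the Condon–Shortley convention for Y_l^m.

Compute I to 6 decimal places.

Checks pass: Σm=0; 14 even; l₃=6∈[4,8].
(2·6+1)(2·2+1)(2·6+1) = 845
Δ: 2! 10! 2! / 15! → 1/90090
sum: t=0:+1/69120 t=1:−1/14400 t=2:+1/69120 = -7/172800
3j²(6 2 6; 0 0 0) = Δ·Π!·Σ² = 14/715  (sign -1)
sum: t=0:+1/1451520 = 1/1451520
3j²(6 2 6; 5 -2 -3) = Δ·Π!·Σ² = 1/91  (sign -1)
combine: 4πI² = 845·14/715·1/91 = 2/11
take √, sign +1: I = 0.12028562

0.120286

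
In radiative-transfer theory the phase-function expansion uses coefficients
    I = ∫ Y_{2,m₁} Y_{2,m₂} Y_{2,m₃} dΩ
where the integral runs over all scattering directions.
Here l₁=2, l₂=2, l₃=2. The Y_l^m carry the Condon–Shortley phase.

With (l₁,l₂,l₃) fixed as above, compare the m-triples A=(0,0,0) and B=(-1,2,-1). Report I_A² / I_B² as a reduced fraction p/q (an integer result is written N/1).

2/3

Same 2,2,2: normalisation and zero-m 3j drop out of the ratio.
A: Δ: 2! 2! 2! / 7! → 1/630; sum: t=0:+1/8 t=1:−1/1 t=2:+1/8 = -3/4; 3j²(2 2 2; 0 0 0) = Δ·Π!·Σ² = 2/35  (sign -1)
B: Δ: 2! 2! 2! / 7! → 1/630; sum: t=2:+1/4 = 1/4; 3j²(2 2 2; -1 2 -1) = Δ·Π!·Σ² = 3/35  (sign -1)
I_A²/I_B² = (2/35)/(3/35) = 2/3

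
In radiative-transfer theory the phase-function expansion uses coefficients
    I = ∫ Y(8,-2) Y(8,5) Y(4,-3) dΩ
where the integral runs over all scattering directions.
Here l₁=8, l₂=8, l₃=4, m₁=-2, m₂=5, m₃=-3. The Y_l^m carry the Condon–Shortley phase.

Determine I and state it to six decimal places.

0.153303

Rules hold: Σm=0, L=20 even, 0≤4≤16.
N = 17·17·9 = 2601
Δ = 12!·4!·4!/21! = 1/185175900
Racah Σ t=4..8: t=4:+1/557383680 t=5:−1/21772800 t=6:+1/8294400 t=7:−1/21772800 t=8:+1/557383680 = 1/30965760
⇒ 3j(8 8 4; 0 0 0)² = 36/4199, sgn +1
Racah Σ t=9..10: t=9:−1/313528320 t=10:+1/1045094400 = -1/447897600
⇒ 3j(8 8 4; -2 5 -3)² = 77/5814, sgn +1
4πI² = N·(3j₀)²·(3jₘ)² = 1386/4693
I = +1·√(0.295333/4π) = 0.15330327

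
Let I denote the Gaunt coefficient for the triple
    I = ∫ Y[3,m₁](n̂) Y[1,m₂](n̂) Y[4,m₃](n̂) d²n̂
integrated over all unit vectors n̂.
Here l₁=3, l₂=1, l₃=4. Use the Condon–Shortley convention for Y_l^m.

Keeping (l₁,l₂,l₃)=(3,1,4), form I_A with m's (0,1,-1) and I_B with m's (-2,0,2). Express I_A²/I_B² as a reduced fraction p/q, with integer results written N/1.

Shared (l₁,l₂,l₃)=(3,1,4): N and (l;000)² cancel in I_A²/I_B².
A: Δ = 0!·6!·2!/9! = 1/252; Racah Σ t=0..0: t=0:+1/72 = 1/72; ⇒ 3j(3 1 4; 0 1 -1)² = 5/126, sgn -1
B: Δ = 0!·6!·2!/9! = 1/252; Racah Σ t=0..0: t=0:+1/120 = 1/120; ⇒ 3j(3 1 4; -2 0 2)² = 1/21, sgn +1
I_A²/I_B² = (5/126)/(1/21) = 5/6

5/6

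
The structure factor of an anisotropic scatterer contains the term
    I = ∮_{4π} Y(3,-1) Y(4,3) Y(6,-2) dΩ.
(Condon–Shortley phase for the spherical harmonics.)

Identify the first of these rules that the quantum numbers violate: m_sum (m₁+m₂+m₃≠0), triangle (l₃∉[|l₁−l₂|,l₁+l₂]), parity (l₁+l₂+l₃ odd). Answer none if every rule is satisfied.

parity

Σmᵢ = 0  ✓
l₃∈[|l₁−l₂|,l₁+l₂]=[1,7], have l₃=6  ✓
Σlᵢ = 13 ⇒ odd  ✗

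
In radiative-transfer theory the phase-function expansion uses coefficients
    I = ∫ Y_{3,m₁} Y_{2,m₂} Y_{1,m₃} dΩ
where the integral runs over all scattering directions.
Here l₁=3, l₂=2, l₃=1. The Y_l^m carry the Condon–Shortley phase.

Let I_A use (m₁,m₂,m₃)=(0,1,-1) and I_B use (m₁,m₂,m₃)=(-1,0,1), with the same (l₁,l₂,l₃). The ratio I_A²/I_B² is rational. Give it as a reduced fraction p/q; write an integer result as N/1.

1/2

Shared (l₁,l₂,l₃)=(3,2,1): N and (l;000)² cancel in I_A²/I_B².
A: Δ = 4!·2!·0!/7! = 1/105; Racah Σ t=3..3: t=3:−1/12 = -1/12; ⇒ 3j(3 2 1; 0 1 -1)² = 1/35, sgn -1
B: Δ = 4!·2!·0!/7! = 1/105; Racah Σ t=2..2: t=2:+1/8 = 1/8; ⇒ 3j(3 2 1; -1 0 1)² = 2/35, sgn +1
I_A²/I_B² = (1/35)/(2/35) = 1/2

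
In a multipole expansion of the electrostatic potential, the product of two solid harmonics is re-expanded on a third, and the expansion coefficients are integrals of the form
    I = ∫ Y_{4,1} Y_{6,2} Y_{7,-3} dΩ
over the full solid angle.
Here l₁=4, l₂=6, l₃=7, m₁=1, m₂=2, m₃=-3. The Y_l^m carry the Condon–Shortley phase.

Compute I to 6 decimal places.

0.000000

Σlᵢ=17 odd — θ-integrand is odd under cosθ→−cosθ; I=0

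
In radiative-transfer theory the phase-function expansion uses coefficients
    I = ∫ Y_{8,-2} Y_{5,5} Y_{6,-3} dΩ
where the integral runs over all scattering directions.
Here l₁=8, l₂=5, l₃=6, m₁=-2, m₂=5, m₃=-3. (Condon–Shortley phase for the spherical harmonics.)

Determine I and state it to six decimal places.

L=19 odd ⇒ parity kills the (l;000) factor ⇒ I = 0

0.000000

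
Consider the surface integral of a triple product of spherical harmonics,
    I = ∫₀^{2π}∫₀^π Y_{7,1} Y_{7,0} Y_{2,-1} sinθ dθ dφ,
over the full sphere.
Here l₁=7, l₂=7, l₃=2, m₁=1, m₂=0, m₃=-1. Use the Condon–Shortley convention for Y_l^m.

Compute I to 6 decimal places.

-0.026159

Checks pass: Σm=0; 16 even; l₃=2∈[0,14].
(2·7+1)(2·7+1)(2·2+1) = 1125
Δ: 12! 2! 2! / 17! → 1/185640
sum: t=5:−1/2419200 t=6:+1/518400 t=7:−1/2419200 = 1/907200
3j²(7 7 2; 0 0 0) = Δ·Π!·Σ² = 56/3315  (sign +1)
sum: t=5:−1/1209600 t=6:+1/1036800 = 1/7257600
3j²(7 7 2; 1 0 -1) = Δ·Π!·Σ² = 1/2210  (sign -1)
combine: 4πI² = 1125·56/3315·1/2210 = 420/48841
take √, sign -1: I = -0.02615938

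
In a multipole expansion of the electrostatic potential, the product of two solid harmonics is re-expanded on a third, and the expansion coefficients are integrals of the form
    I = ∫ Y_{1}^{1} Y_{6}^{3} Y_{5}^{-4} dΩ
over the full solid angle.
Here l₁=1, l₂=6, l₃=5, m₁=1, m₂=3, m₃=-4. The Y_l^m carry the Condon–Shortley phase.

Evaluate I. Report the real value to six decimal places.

-0.070770

m-sum 0 ✓  L=12 even ✓  5≤5≤7 ✓
Π(2lᵢ+1) = 3×13×11 = 429
triangle coeff Δ(1,6,5) = 1/858
Σ_t [1,1]: t=1:−1/14400 = -1/14400
(3j)²=6/143 [(1 6 5; 0 0 0)], sign=+1
Σ_t [0,0]: t=0:+1/725760 = 1/725760
(3j)²=1/286 [(1 6 5; 1 3 -4)], sign=-1
⇒ 4πI² = 9/143
I = (-1)√(9/143/(4π)) = -0.07076985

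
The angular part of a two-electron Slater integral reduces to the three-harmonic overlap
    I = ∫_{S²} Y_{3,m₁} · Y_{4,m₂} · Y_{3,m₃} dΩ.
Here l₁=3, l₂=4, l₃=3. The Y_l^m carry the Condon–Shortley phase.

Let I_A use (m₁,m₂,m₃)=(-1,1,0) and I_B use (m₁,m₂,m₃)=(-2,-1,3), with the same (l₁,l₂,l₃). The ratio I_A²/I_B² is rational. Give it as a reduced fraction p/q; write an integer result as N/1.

1/2

l's match ⇒ only the (l;m) 3-j factors differ between A and B.
A: triangle coeff Δ(3,4,3) = 1/34650; Σ_t [2,4]: t=2:+1/48 t=3:−1/24 t=4:+1/288 = -5/288; (3j)²=5/462 [(3 4 3; -1 1 0)], sign=+1
B: triangle coeff Δ(3,4,3) = 1/34650; Σ_t [3,3]: t=3:−1/288 = -1/288; (3j)²=5/231 [(3 4 3; -2 -1 3)], sign=-1
I_A²/I_B² = (5/462)/(5/231) = 1/2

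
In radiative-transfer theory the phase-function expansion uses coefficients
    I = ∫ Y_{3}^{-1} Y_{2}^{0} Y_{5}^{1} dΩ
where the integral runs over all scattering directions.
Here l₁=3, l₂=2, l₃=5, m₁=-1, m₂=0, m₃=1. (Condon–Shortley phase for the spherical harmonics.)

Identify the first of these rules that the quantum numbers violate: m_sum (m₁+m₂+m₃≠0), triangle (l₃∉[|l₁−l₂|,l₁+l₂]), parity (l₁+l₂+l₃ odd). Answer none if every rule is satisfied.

none

m₁+m₂+m₃ = -1 + 0 + 1 = 0  ✓
triangle: |3−2|=1 ≤ l₃=5 ≤ 3+2=5  ✓
parity: l₁+l₂+l₃ = 10 is even  ✓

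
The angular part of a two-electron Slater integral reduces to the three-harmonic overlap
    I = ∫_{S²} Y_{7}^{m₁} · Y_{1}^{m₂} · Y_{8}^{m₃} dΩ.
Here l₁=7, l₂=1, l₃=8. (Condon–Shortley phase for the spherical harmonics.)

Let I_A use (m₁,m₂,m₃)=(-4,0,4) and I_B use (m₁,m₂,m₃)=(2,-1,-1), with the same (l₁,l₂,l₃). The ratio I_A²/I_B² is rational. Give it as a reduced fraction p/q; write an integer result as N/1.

Shared (l₁,l₂,l₃)=(7,1,8): N and (l;000)² cancel in I_A²/I_B².
A: Δ = 0!·14!·2!/17! = 1/2040; Racah Σ t=0..0: t=0:+1/239500800 = 1/239500800; ⇒ 3j(7 1 8; -4 0 4)² = 2/85, sgn +1
B: Δ = 0!·14!·2!/17! = 1/2040; Racah Σ t=0..0: t=0:+1/87091200 = 1/87091200; ⇒ 3j(7 1 8; 2 -1 -1)² = 7/680, sgn -1
I_A²/I_B² = (2/85)/(7/680) = 16/7

16/7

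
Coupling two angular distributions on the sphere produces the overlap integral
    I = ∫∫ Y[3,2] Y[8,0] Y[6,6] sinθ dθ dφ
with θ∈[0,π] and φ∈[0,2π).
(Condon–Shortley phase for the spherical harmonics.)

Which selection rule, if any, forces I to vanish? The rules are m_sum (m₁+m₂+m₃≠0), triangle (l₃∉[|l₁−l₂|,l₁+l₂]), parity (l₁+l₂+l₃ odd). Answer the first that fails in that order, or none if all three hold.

azimuthal sum: 2 + 0 + 6 = 8  ✗
5 ≤ 6 ≤ 11 (triangle on l)
L = 3 + 8 + 6 = 17 (odd)

m_sum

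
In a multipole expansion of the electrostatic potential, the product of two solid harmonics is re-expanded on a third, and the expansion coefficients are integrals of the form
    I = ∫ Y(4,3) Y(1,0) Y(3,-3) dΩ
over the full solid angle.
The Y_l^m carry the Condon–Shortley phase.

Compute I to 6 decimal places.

m-sum 0 ✓  L=8 even ✓  3≤3≤5 ✓
Π(2lᵢ+1) = 9×3×7 = 189
triangle coeff Δ(4,1,3) = 1/252
Σ_t [1,1]: t=1:−1/36 = -1/36
(3j)²=4/63 [(4 1 3; 0 0 0)], sign=+1
Σ_t [1,1]: t=1:−1/720 = -1/720
(3j)²=1/36 [(4 1 3; 3 0 -3)], sign=-1
⇒ 4πI² = 1/3
I = (-1)√(1/3/(4π)) = -0.16286750

-0.162868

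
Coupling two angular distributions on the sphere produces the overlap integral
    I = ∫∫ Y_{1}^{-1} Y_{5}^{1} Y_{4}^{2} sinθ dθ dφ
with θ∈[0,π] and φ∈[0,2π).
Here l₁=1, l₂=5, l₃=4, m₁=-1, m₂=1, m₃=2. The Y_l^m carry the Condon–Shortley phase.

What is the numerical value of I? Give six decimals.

0.000000

-1 + 1 + 2 = 2 ≠ 0: azimuthal integral kills it; I = 0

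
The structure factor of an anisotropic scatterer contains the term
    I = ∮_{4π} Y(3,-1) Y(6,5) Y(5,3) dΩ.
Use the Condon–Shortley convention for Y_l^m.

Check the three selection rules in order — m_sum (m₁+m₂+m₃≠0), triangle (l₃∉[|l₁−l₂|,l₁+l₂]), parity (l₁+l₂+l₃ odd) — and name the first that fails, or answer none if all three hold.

Σmᵢ = 7  ✗
l₃∈[|l₁−l₂|,l₁+l₂]=[3,9], have l₃=5
Σlᵢ = 14 ⇒ even

m_sum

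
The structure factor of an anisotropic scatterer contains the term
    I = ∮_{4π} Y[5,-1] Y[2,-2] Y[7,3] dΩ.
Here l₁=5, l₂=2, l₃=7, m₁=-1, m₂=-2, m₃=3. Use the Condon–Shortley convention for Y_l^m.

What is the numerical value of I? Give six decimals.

-0.164220

m-sum 0 ✓  L=14 even ✓  3≤7≤7 ✓
Π(2lᵢ+1) = 11×5×15 = 825
triangle coeff Δ(5,2,7) = 1/15015
Σ_t [0,0]: t=0:+1/57600 = 1/57600
(3j)²=21/715 [(5 2 7; 0 0 0)], sign=-1
Σ_t [0,0]: t=0:+1/414720 = 1/414720
(3j)²=2/143 [(5 2 7; -1 -2 3)], sign=+1
⇒ 4πI² = 630/1859
I = (-1)√(630/1859/(4π)) = -0.16421985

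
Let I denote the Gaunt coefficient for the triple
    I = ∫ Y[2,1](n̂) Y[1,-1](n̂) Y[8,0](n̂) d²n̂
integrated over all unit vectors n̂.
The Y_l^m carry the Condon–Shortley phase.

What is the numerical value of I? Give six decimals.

0.000000

triangle: need 1≤l₃≤3, have 8; I=0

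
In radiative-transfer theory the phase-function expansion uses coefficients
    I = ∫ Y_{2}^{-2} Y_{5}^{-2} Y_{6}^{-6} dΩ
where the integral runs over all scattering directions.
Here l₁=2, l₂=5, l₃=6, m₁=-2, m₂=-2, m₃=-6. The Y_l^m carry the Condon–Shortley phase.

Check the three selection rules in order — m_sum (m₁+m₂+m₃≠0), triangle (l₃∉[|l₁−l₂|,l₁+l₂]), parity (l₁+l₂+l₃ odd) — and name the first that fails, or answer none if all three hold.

azimuthal sum: -2 − 2 − 6 = -10  ✗
3 ≤ 6 ≤ 7 (triangle on l)
L = 2 + 5 + 6 = 13 (odd)

m_sum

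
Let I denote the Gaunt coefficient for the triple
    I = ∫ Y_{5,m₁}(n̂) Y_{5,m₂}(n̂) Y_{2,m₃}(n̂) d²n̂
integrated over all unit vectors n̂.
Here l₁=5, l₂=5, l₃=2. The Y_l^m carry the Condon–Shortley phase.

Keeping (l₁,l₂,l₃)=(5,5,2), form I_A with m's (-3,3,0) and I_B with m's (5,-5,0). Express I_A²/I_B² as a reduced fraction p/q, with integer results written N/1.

1/225

l's match ⇒ only the (l;m) 3-j factors differ between A and B.
A: triangle coeff Δ(5,5,2) = 1/38610; Σ_t [6,8]: t=6:+1/5760 t=7:−1/5040 t=8:+1/161280 = -1/53760; (3j)²=1/4290 [(5 5 2; -3 3 0)], sign=-1
B: triangle coeff Δ(5,5,2) = 1/38610; Σ_t [0,0]: t=0:+1/161280 = 1/161280; (3j)²=15/286 [(5 5 2; 5 -5 0)], sign=+1
I_A²/I_B² = (1/4290)/(15/286) = 1/225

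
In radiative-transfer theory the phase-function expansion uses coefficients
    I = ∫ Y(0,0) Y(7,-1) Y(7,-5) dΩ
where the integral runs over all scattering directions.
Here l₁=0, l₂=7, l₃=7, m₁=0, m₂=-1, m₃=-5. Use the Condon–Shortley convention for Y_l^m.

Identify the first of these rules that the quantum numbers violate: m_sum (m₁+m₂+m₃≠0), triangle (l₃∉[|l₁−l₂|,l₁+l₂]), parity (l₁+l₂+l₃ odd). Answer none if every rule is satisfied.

m_sum

m₁+m₂+m₃ = 0 − 1 − 5 = -6  ✗
triangle: |0−7|=7 ≤ l₃=7 ≤ 0+7=7
parity: l₁+l₂+l₃ = 14 is even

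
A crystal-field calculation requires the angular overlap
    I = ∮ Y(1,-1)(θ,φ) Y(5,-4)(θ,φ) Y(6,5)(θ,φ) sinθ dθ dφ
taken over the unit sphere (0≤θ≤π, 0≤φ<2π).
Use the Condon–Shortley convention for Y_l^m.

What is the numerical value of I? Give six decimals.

-0.303018

Rules hold: Σm=0, L=12 even, 4≤6≤6.
N = 3·11·13 = 429
Δ = 0!·2!·10!/13! = 1/858
Racah Σ t=0..0: t=0:+1/14400 = 1/14400
⇒ 3j(1 5 6; 0 0 0)² = 6/143, sgn +1
Racah Σ t=0..0: t=0:+1/725760 = 1/725760
⇒ 3j(1 5 6; -1 -4 5)² = 5/78, sgn -1
4πI² = N·(3j₀)²·(3jₘ)² = 15/13
I = -1·√(1.15385/4π) = -0.30301841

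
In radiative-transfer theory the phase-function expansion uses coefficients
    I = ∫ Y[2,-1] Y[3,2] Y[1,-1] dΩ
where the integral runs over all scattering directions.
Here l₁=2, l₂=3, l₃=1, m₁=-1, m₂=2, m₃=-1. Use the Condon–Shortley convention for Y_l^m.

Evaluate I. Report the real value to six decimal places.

0.261169

Rules hold: Σm=0, L=6 even, 1≤1≤5.
N = 5·7·3 = 105
Δ = 4!·0!·2!/7! = 1/105
Racah Σ t=2..2: t=2:+1/4 = 1/4
⇒ 3j(2 3 1; 0 0 0)² = 3/35, sgn -1
Racah Σ t=3..3: t=3:−1/12 = -1/12
⇒ 3j(2 3 1; -1 2 -1)² = 2/21, sgn -1
4πI² = N·(3j₀)²·(3jₘ)² = 6/7
I = +1·√(0.857143/4π) = 0.26116903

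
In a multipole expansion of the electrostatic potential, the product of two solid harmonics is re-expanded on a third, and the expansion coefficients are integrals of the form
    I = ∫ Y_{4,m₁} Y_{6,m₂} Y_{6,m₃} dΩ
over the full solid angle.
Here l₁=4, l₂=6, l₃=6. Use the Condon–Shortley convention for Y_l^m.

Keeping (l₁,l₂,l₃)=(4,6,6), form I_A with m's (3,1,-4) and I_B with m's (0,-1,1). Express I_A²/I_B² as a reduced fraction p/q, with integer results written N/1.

2625/1024

l's match ⇒ only the (l;m) 3-j factors differ between A and B.
A: triangle coeff Δ(4,6,6) = 1/15315300; Σ_t [0,1]: t=0:+1/725760 t=1:−1/207360 = -1/290304; (3j)²=125/7293 [(4 6 6; 3 1 -4)], sign=-1
B: triangle coeff Δ(4,6,6) = 1/15315300; Σ_t [0,4]: t=0:+1/414720 t=1:−1/20736 t=2:+1/11520 t=3:−1/51840 t=4:+1/2903040 = 1/45360; (3j)²=1024/153153 [(4 6 6; 0 -1 1)], sign=-1
I_A²/I_B² = (125/7293)/(1024/153153) = 2625/1024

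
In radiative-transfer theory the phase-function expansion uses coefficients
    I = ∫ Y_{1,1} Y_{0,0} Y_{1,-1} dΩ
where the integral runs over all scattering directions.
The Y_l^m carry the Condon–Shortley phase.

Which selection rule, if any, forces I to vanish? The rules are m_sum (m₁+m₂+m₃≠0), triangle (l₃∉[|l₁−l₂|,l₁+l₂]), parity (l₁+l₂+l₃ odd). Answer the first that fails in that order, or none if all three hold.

m₁+m₂+m₃ = 1 + 0 − 1 = 0  ✓
triangle: |1−0|=1 ≤ l₃=1 ≤ 1+0=1  ✓
parity: l₁+l₂+l₃ = 2 is even  ✓

none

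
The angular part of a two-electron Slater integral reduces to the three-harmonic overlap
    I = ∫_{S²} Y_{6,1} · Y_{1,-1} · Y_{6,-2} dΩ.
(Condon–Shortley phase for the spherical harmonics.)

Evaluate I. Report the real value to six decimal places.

m-sum = 1 − 1 − 2 = -2 ≠ 0 ⇒ I = 0

0.000000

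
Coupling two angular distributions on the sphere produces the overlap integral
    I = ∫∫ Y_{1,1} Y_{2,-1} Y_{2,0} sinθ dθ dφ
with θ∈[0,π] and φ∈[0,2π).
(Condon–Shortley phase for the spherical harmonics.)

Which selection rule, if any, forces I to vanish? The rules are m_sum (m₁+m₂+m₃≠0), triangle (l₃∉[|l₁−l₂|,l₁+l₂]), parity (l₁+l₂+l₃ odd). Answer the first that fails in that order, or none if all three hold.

azimuthal sum: 1 − 1 + 0 = 0  ✓
1 ≤ 2 ≤ 3 (triangle on l)  ✓
L = 1 + 2 + 2 = 5 (odd)  ✗

parity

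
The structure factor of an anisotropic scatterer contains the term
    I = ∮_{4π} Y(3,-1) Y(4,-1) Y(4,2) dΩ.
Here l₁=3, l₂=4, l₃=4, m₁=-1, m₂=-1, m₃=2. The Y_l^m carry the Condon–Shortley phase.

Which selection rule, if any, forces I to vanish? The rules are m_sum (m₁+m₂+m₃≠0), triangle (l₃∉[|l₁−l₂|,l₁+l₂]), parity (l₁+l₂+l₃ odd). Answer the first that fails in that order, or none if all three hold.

parity

m₁+m₂+m₃ = -1 − 1 + 2 = 0  ✓
triangle: |3−4|=1 ≤ l₃=4 ≤ 3+4=7  ✓
parity: l₁+l₂+l₃ = 11 is odd  ✗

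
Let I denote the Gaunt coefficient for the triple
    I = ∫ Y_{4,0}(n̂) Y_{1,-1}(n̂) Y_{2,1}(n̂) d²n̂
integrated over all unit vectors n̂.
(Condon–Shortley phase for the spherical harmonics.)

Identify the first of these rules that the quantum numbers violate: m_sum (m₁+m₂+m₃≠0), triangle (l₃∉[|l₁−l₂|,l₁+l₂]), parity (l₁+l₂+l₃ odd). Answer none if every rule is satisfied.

triangle

azimuthal sum: 0 − 1 + 1 = 0  ✓
3 ≤ 2 ≤ 5 (triangle on l)  ✗
L = 4 + 1 + 2 = 7 (odd)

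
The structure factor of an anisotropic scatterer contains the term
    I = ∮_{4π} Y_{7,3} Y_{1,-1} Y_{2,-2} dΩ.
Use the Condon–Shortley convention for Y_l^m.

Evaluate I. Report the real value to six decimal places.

0.000000

|7−1|≤2≤7+1 violated ⇒ I = 0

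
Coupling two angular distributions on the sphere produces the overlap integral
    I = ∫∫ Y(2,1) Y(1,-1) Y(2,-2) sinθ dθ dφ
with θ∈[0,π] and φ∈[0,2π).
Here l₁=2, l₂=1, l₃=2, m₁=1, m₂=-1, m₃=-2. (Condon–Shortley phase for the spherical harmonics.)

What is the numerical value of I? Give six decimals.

0.000000

Σmᵢ = -2 ≠ 0, so the φ-integral vanishes; I = 0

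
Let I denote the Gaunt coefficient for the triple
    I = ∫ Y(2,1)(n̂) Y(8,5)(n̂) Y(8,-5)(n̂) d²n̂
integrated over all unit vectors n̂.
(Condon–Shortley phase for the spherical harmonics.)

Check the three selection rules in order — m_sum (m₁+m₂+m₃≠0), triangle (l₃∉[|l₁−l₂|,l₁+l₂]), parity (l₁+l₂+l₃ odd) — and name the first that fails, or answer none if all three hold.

Σmᵢ = 1  ✗
l₃∈[|l₁−l₂|,l₁+l₂]=[6,10], have l₃=8
Σlᵢ = 18 ⇒ even

m_sum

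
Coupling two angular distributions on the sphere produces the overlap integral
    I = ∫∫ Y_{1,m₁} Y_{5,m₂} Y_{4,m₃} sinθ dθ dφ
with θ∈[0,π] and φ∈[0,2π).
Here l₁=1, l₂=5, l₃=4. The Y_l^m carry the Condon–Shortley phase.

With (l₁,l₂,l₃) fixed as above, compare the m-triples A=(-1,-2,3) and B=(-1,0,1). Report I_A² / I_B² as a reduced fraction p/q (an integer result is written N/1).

3/10

Same 1,5,4: normalisation and zero-m 3j drop out of the ratio.
A: Δ: 2! 0! 8! / 11! → 1/495; sum: t=2:+1/10080 = 1/10080; 3j²(1 5 4; -1 -2 3) = Δ·Π!·Σ² = 1/165  (sign -1)
B: Δ: 2! 0! 8! / 11! → 1/495; sum: t=2:+1/1440 = 1/1440; 3j²(1 5 4; -1 0 1) = Δ·Π!·Σ² = 2/99  (sign -1)
I_A²/I_B² = (1/165)/(2/99) = 3/10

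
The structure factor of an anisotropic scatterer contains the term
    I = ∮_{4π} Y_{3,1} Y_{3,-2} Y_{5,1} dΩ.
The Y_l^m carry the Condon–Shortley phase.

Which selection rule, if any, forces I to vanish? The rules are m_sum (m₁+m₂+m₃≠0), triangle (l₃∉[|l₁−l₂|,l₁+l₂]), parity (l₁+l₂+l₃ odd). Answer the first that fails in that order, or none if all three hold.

parity

Σmᵢ = 0  ✓
l₃∈[|l₁−l₂|,l₁+l₂]=[0,6], have l₃=5  ✓
Σlᵢ = 11 ⇒ odd  ✗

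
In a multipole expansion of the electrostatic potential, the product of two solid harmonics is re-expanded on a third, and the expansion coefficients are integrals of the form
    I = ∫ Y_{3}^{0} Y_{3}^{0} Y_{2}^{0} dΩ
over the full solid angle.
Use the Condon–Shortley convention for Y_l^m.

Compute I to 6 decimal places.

0.168209

m-sum 0 ✓  L=8 even ✓  0≤2≤6 ✓
Π(2lᵢ+1) = 7×7×5 = 245
triangle coeff Δ(3,3,2) = 1/3780
Σ_t [1,3]: t=1:−1/24 t=2:+1/4 t=3:−1/24 = 1/6
(3j)²=4/105 [(3 3 2; 0 0 0)], sign=+1
(m-triple is (0,0,0) — same symbol as above.)
⇒ 4πI² = 16/45
I = (+1)√(16/45/(4π)) = 0.16820883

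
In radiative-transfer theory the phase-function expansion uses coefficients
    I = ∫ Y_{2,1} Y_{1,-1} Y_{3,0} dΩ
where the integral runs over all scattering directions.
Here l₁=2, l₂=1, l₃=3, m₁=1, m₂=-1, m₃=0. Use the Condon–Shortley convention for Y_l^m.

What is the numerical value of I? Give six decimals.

Rules hold: Σm=0, L=6 even, 1≤3≤3.
N = 5·3·7 = 105
Δ = 0!·4!·2!/7! = 1/105
Racah Σ t=0..0: t=0:+1/4 = 1/4
⇒ 3j(2 1 3; 0 0 0)² = 3/35, sgn -1
Racah Σ t=0..0: t=0:+1/12 = 1/12
⇒ 3j(2 1 3; 1 -1 0)² = 1/35, sgn -1
4πI² = N·(3j₀)²·(3jₘ)² = 9/35
I = +1·√(0.257143/4π) = 0.14304817

0.143048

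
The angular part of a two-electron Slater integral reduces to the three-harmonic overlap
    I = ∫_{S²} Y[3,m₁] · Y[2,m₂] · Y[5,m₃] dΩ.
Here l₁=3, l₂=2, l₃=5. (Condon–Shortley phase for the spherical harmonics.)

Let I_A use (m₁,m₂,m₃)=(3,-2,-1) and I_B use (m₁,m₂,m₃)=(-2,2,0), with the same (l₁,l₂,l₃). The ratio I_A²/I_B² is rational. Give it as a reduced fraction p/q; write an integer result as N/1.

l's match ⇒ only the (l;m) 3-j factors differ between A and B.
A: triangle coeff Δ(3,2,5) = 1/2310; Σ_t [0,0]: t=0:+1/17280 = 1/17280; (3j)²=1/2310 [(3 2 5; 3 -2 -1)], sign=+1
B: triangle coeff Δ(3,2,5) = 1/2310; Σ_t [0,0]: t=0:+1/2880 = 1/2880; (3j)²=1/462 [(3 2 5; -2 2 0)], sign=-1
I_A²/I_B² = (1/2310)/(1/462) = 1/5

1/5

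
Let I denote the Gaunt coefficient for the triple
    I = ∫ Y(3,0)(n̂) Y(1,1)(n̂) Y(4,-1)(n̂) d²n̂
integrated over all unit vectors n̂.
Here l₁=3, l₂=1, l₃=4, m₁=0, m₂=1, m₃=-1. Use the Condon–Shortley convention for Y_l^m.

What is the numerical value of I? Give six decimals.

-0.194664

m-sum 0 ✓  L=8 even ✓  2≤4≤4 ✓
Π(2lᵢ+1) = 7×3×9 = 189
triangle coeff Δ(3,1,4) = 1/252
Σ_t [0,0]: t=0:+1/36 = 1/36
(3j)²=4/63 [(3 1 4; 0 0 0)], sign=+1
Σ_t [0,0]: t=0:+1/72 = 1/72
(3j)²=5/126 [(3 1 4; 0 1 -1)], sign=-1
⇒ 4πI² = 10/21
I = (-1)√(10/21/(4π)) = -0.19466390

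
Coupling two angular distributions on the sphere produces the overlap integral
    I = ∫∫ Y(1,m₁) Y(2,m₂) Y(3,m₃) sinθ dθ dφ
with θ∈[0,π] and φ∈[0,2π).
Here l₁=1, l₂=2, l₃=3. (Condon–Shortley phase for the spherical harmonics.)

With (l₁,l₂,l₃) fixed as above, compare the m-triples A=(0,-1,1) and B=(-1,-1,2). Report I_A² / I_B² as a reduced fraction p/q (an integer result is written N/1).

4/5

Shared (l₁,l₂,l₃)=(1,2,3): N and (l;000)² cancel in I_A²/I_B².
A: Δ = 0!·2!·4!/7! = 1/105; Racah Σ t=0..0: t=0:+1/6 = 1/6; ⇒ 3j(1 2 3; 0 -1 1)² = 8/105, sgn +1
B: Δ = 0!·2!·4!/7! = 1/105; Racah Σ t=0..0: t=0:+1/12 = 1/12; ⇒ 3j(1 2 3; -1 -1 2)² = 2/21, sgn -1
I_A²/I_B² = (8/105)/(2/21) = 4/5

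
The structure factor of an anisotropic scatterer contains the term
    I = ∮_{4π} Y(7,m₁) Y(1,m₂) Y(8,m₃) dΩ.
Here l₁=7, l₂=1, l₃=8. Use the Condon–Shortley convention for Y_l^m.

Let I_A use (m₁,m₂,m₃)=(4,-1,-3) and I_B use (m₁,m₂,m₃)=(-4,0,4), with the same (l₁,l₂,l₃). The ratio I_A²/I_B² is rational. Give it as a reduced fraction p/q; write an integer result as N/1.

5/24

l's match ⇒ only the (l;m) 3-j factors differ between A and B.
A: triangle coeff Δ(7,1,8) = 1/2040; Σ_t [0,0]: t=0:+1/479001600 = 1/479001600; (3j)²=1/204 [(7 1 8; 4 -1 -3)], sign=-1
B: triangle coeff Δ(7,1,8) = 1/2040; Σ_t [0,0]: t=0:+1/239500800 = 1/239500800; (3j)²=2/85 [(7 1 8; -4 0 4)], sign=+1
I_A²/I_B² = (1/204)/(2/85) = 5/24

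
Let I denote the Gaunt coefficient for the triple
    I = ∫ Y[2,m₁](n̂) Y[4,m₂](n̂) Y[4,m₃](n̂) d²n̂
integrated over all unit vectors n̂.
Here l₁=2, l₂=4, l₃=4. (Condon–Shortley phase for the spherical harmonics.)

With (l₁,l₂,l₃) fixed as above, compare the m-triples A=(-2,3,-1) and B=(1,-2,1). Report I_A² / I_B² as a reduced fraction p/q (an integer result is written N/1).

Shared (l₁,l₂,l₃)=(2,4,4): N and (l;000)² cancel in I_A²/I_B².
A: Δ = 2!·2!·6!/11! = 1/13860; Racah Σ t=2..2: t=2:+1/480 = 1/480; ⇒ 3j(2 4 4; -2 3 -1)² = 3/110, sgn -1
B: Δ = 2!·2!·6!/11! = 1/13860; Racah Σ t=0..1: t=0:+1/96 t=1:−1/240 = 1/160; ⇒ 3j(2 4 4; 1 -2 1)² = 27/1540, sgn -1
I_A²/I_B² = (3/110)/(27/1540) = 14/9

14/9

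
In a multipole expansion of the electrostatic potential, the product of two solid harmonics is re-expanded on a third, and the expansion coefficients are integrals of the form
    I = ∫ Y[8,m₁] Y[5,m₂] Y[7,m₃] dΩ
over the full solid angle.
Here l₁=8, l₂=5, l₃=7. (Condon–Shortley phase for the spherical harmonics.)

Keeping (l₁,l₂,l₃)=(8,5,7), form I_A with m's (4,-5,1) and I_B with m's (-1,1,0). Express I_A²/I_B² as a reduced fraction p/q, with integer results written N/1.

4620/529

l's match ⇒ only the (l;m) 3-j factors differ between A and B.
A: triangle coeff Δ(8,5,7) = 1/814773960; Σ_t [0,0]: t=0:+1/298598400 = 1/298598400; (3j)²=70/4199 [(8 5 7; 4 -5 1)], sign=+1
B: triangle coeff Δ(8,5,7) = 1/814773960; Σ_t [2,6]: t=2:+1/34836480 t=3:−1/3732480 t=4:+1/2764800 t=5:−1/12441600 t=6:+1/522547200 = 23/522547200; (3j)²=529/277134 [(8 5 7; -1 1 0)], sign=-1
I_A²/I_B² = (70/4199)/(529/277134) = 4620/529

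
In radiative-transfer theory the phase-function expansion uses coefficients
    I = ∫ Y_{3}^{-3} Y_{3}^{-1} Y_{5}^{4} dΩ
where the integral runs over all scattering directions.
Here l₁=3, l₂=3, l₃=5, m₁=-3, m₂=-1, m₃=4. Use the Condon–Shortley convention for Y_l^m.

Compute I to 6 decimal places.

L=11 odd ⇒ parity kills the (l;000) factor ⇒ I = 0

0.000000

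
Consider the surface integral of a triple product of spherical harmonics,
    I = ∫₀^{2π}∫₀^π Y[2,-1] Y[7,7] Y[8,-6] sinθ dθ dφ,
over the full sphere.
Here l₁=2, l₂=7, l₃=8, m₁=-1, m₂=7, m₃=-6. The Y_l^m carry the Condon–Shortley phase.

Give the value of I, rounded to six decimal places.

l₁+l₂+l₃=17 is odd: 3j(l;000)=0 ⇒ I=0

0.000000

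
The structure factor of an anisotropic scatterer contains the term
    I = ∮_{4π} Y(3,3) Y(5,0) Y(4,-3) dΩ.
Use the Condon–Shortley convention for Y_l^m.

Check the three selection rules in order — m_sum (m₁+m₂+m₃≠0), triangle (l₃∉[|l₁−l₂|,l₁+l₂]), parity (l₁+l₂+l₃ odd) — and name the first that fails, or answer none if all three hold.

none

m₁+m₂+m₃ = 3 + 0 − 3 = 0  ✓
triangle: |3−5|=2 ≤ l₃=4 ≤ 3+5=8  ✓
parity: l₁+l₂+l₃ = 12 is even  ✓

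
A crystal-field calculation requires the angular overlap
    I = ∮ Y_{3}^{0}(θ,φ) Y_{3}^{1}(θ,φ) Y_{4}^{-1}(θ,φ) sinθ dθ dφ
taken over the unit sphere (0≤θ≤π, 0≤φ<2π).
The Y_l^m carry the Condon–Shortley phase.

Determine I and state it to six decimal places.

-0.099323

Checks pass: Σm=0; 10 even; l₃=4∈[0,6].
(2·3+1)(2·3+1)(2·4+1) = 441
Δ: 2! 4! 4! / 11! → 1/34650
sum: t=0:+1/72 t=1:−1/16 t=2:+1/72 = -5/144
3j²(3 3 4; 0 0 0) = Δ·Π!·Σ² = 2/77  (sign -1)
sum: t=0:+1/288 t=1:−1/24 t=2:+1/48 = -5/288
3j²(3 3 4; 0 1 -1) = Δ·Π!·Σ² = 5/462  (sign +1)
combine: 4πI² = 441·2/77·5/462 = 15/121
take √, sign -1: I = -0.09932258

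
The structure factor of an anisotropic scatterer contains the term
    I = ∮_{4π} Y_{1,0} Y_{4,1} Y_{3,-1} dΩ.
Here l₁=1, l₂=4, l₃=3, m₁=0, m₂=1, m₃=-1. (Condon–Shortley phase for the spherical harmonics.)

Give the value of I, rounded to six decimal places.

-0.238414

m-sum 0 ✓  L=8 even ✓  3≤3≤5 ✓
Π(2lᵢ+1) = 3×9×7 = 189
triangle coeff Δ(1,4,3) = 1/252
Σ_t [1,1]: t=1:−1/36 = -1/36
(3j)²=4/63 [(1 4 3; 0 0 0)], sign=+1
Σ_t [1,1]: t=1:−1/48 = -1/48
(3j)²=5/84 [(1 4 3; 0 1 -1)], sign=-1
⇒ 4πI² = 5/7
I = (-1)√(5/7/(4π)) = -0.23841361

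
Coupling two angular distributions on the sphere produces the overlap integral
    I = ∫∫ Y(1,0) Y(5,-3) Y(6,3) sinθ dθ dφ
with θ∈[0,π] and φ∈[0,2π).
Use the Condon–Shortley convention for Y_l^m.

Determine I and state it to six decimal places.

-0.212310

Checks pass: Σm=0; 12 even; l₃=6∈[4,6].
(2·1+1)(2·5+1)(2·6+1) = 429
Δ: 0! 2! 10! / 13! → 1/858
sum: t=0:+1/14400 = 1/14400
3j²(1 5 6; 0 0 0) = Δ·Π!·Σ² = 6/143  (sign +1)
sum: t=0:+1/80640 = 1/80640
3j²(1 5 6; 0 -3 3) = Δ·Π!·Σ² = 9/286  (sign -1)
combine: 4πI² = 429·6/143·9/286 = 81/143
take √, sign -1: I = -0.21230956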